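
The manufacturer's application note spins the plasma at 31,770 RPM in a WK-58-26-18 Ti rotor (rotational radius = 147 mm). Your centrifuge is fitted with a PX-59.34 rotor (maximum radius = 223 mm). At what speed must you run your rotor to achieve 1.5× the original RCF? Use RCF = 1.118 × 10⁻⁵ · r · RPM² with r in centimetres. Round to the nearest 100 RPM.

≈ 31600 RPM

Original rotor: r = 147 mm = 14.7 cm
RCF_original = 1.118 × 10⁻⁵ × 14.7 × (31770)² = 1.118 × 10⁻⁵ × 14.7 × 1,009,332,900 ≈ 165,879.8 × g
Target RCF = 1.5 × 165,879.8 ≈ 248,819.7 × g
Your rotor: r = 223 mm = 22.3 cm
248,819.7 = 1.118 × 10⁻⁵ × 22.3 × N²
N² = 248,819.7 / (24.9314 × 10⁻⁵) = 998,017,360
N ≈ √998,017,360 ≈ 31,591.4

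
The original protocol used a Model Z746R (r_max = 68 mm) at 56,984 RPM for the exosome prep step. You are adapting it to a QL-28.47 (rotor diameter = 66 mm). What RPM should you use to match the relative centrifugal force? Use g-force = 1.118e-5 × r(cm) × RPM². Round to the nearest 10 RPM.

≈ 81800 RPM

Original rotor: r = 68 mm = 6.8 cm
RCF_original = 1.118 × 10⁻⁵ × 6.8 × (56984)² = 1.118 × 10⁻⁵ × 6.8 × 3,247,176,256 ≈ 246,863.3 × g
Your rotor: r = 66 mm / 2 = 33 mm = 3.3 cm
246,863.3 = 1.118 × 10⁻⁵ × 3.3 × N²
N² = 246,863.3 / (3.6894 × 10⁻⁵) = 6,691,150,323
N ≈ √6,691,150,323 ≈ 81,799.5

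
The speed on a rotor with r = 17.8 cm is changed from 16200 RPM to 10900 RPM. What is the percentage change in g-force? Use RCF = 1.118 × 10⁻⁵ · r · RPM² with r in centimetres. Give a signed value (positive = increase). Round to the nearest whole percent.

RCF ∝ N², so the ratio is (10900/16200)² = (0.672840)² = 0.4527.
Change = 0.4527 − 1 = -0.5473 → -54.7%.

-55%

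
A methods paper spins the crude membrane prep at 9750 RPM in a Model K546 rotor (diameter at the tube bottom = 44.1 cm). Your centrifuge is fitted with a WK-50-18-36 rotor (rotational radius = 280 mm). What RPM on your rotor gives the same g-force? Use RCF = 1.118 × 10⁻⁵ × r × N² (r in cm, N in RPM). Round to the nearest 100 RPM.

Original rotor: r = 44.1 / 2 = 22.05 cm
RCF_original = 1.118 × 10⁻⁵ × 22.05 × (9750)² = 1.118 × 10⁻⁵ × 22.05 × 95,062,500 ≈ 23,434.7 × g
Your rotor: r = 280 mm = 28.0 cm
23,434.7 = 1.118 × 10⁻⁵ × 28 × N²
N² = 23,434.7 / (31.304 × 10⁻⁵) = 74,861,679
N ≈ √74,861,679 ≈ 8,652.3

≈ 8700 RPM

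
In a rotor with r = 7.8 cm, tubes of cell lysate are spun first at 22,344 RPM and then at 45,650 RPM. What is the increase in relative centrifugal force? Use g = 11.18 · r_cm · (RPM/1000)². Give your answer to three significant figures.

138000 ×g

RCF₁ = 11.18 × 7.8 × (22.344)² = 11.18 × 7.8 × 499.254336 ≈ 43,537 × g
RCF₂ = 11.18 × 7.8 × (45.65)² = 11.18 × 7.8 × 2,083.9225 ≈ 181,726.4 × g
Increase = 181,726.4 − 43,537 = 138,189.4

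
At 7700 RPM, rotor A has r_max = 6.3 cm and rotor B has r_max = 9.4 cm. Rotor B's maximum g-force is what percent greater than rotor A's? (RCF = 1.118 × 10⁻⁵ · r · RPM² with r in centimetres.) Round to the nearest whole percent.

49%

At equal RPM, RCF scales linearly with r: ratio = 9.4 / 6.3 = 1.4921.
So rotor B delivers 49.2% more g-force.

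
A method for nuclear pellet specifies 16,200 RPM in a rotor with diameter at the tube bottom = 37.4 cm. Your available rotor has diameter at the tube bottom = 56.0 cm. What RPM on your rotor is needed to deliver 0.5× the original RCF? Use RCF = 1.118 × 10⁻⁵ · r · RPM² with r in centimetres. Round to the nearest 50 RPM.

Original rotor: r = 37.4 / 2 = 18.7 cm
RCF_original = 1.118 × 10⁻⁵ × 18.7 × (16200)² = 1.118 × 10⁻⁵ × 18.7 × 262,440,000 ≈ 54,867.3 × g
Target RCF = 0.5 × 54,867.3 ≈ 27,433.7 × g
Your rotor: r = 56.0 / 2 = 28 cm
27,433.7 = 1.118 × 10⁻⁵ × 28 × N²
N² = 27,433.7 / (31.304 × 10⁻⁵) = 87,636,404
N ≈ √87,636,404 ≈ 9,361.4

9350 RPM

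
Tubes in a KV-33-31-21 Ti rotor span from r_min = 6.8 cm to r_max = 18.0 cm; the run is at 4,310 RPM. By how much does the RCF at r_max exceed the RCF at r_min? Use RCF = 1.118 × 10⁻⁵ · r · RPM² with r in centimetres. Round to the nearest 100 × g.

RCF_max = 1.118 × 10⁻⁵ × 18 × (4310)² = 1.118 × 10⁻⁵ × 18 × 18,576,100 ≈ 3,738.3 × g
RCF_min = 1.118 × 10⁻⁵ × 6.8 × (4310)² = 1.118 × 10⁻⁵ × 6.8 × 18,576,100 ≈ 1,412.2 × g
ΔRCF = 3,738.3 − 1,412.2 = 2,326.1

≈ 2300 ×g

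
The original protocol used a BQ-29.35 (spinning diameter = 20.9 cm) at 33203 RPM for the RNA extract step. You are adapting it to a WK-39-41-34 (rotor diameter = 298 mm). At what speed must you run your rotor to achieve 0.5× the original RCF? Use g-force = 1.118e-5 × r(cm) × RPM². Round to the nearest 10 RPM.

≈ 19660 RPM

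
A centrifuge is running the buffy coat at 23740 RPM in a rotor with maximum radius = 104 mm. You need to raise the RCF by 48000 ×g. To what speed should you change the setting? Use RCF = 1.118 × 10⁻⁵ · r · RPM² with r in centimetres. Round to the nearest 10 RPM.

≈ 31250 RPM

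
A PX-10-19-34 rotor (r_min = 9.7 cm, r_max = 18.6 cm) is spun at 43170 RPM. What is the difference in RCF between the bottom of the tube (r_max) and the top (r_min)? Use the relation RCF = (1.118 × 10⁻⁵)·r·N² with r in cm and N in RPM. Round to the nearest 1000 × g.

RCF_max = 1.118 × 10⁻⁵ × 18.6 × (43170)² = 1.118 × 10⁻⁵ × 18.6 × 1,863,648,900 ≈ 387,542.1 × g
RCF_min = 1.118 × 10⁻⁵ × 9.7 × (43170)² = 1.118 × 10⁻⁵ × 9.7 × 1,863,648,900 ≈ 202,105.3 × g
ΔRCF = 387,542.1 − 202,105.3 = 185,436.8

≈ 185000 g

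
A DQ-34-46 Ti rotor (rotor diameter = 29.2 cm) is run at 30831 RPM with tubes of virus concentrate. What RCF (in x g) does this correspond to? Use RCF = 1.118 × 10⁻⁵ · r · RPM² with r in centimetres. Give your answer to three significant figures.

RCF ≈ 155000 x g

r = 29.2 / 2 = 14.6 cm
RCF = 1.118 × 10⁻⁵ × r × N²
RCF = 1.118 × 10⁻⁵ × 14.6 × (30831)² = 1.118 × 10⁻⁵ × 14.6 × 950,550,561 ≈ 155,156.5 × g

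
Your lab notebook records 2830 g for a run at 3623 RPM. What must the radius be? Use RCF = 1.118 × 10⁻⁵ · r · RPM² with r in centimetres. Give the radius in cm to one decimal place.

2830 = 1.118 × 10⁻⁵ × r × (3623)²
r = 2830 / (1.118 × 10⁻⁵ × 13,126,129) = 2830 / 146.7501 ≈ 19.284 cm

r ≈ 19.3 cm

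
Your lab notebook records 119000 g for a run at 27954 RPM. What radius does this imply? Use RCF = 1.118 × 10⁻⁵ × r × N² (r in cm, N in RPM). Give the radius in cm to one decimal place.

≈ 13.6 cm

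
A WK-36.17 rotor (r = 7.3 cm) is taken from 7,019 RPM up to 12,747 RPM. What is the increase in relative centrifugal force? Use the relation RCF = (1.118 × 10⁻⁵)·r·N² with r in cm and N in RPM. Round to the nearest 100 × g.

RCF₁ = 1.118 × 10⁻⁵ × 7.3 × (7019)² = 1.118 × 10⁻⁵ × 7.3 × 49,266,361 ≈ 4,020.8 × g
RCF₂ = 1.118 × 10⁻⁵ × 7.3 × (12747)² = 1.118 × 10⁻⁵ × 7.3 × 162,486,009 ≈ 13,261.1 × g
Increase = 13,261.1 − 4,020.8 = 9,240.3

≈ 9200 g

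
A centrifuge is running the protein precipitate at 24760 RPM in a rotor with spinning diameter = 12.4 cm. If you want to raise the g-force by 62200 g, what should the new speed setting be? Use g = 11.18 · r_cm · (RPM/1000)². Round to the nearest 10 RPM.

r = 12.4 / 2 = 6.2 cm
Current RCF = 11.18 × 6.2 × (24.76)² = 11.18 × 6.2 × 613.0576 ≈ 42,494.7 × g
Target RCF = 42,494.7 + 62,200 = 104,694.7 × g
(N/1000)² = 104,694.7 / 69.316 = 1510.397
N = 1000 × √1510.397 ≈ 38,863.8

38860 RPM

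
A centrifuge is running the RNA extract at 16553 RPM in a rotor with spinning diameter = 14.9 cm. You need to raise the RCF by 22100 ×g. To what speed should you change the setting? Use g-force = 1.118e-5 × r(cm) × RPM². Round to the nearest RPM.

23224 RPM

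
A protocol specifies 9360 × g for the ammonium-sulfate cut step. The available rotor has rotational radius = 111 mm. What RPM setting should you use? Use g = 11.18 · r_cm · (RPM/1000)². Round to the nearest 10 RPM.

r = 111 mm = 11.1 cm
9,360 = 11.18 × 11.1 × (N/1000)²
(N/1000)² = 9,360 / 124.098 = 75.42426
N = 1000 × √75.42426 ≈ 8,684.7

N ≈ 8680 RPM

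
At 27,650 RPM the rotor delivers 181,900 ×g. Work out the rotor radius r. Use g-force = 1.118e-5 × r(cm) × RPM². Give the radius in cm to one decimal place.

≈ 21.3 cm

181900 = 1.118 × 10⁻⁵ × r × (27650)²
r = 181900 / (1.118 × 10⁻⁵ × 764,522,500) = 181900 / 8547.362 ≈ 21.281 cm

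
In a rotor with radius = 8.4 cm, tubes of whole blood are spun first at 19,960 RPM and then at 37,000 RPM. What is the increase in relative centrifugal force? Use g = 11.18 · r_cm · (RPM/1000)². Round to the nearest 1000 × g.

RCF₁ = 11.18 × 8.4 × (19.96)² = 11.18 × 8.4 × 398.4016 ≈ 37,414.7 × g
RCF₂ = 11.18 × 8.4 × (37)² = 11.18 × 8.4 × 1,369 ≈ 128,565.5 × g
Increase = 128,565.5 − 37,414.7 = 91,150.8

≈ 91000 ×g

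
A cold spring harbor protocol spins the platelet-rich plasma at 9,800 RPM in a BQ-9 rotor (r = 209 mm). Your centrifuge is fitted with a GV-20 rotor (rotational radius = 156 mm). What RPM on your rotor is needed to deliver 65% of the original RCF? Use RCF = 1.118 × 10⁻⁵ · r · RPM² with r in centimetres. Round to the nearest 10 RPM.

Original rotor: r = 209 mm = 20.9 cm
RCF_original = 1.118 × 10⁻⁵ × 20.9 × (9800)² = 1.118 × 10⁻⁵ × 20.9 × 96,040,000 ≈ 22,440.9 × g
Target RCF = 0.65 × 22,440.9 ≈ 14,586.6 × g
Your rotor: r = 156 mm = 15.6 cm
14,586.6 = 1.118 × 10⁻⁵ × 15.6 × N²
N² = 14,586.6 / (17.4408 × 10⁻⁵) = 83,634,925
N ≈ √83,634,925 ≈ 9,145.2

9150 RPM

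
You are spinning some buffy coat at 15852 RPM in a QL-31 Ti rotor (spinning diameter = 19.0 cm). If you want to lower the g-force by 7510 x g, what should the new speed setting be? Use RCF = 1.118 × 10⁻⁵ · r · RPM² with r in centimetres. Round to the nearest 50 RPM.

13450 RPM

r = 19.0 / 2 = 9.5 cm
Current RCF = 1.118 × 10⁻⁵ × 9.5 × (15852)² = 1.118 × 10⁻⁵ × 9.5 × 251,285,904 ≈ 26,689.1 × g
Target RCF = 26,689.1 − 7,510 = 19,179.1 × g
N² = 19,179.1 / (10.621 × 10⁻⁵) = 180,577,158
N ≈ √180,577,158 ≈ 13,437.9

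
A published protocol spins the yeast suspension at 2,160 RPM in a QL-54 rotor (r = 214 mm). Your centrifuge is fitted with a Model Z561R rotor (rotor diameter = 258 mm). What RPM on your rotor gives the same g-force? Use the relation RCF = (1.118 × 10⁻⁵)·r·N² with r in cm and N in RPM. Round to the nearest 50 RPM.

Original rotor: r = 214 mm = 21.4 cm
RCF_original = 1.118 × 10⁻⁵ × 21.4 × (2160)² = 1.118 × 10⁻⁵ × 21.4 × 4,665,600 ≈ 1,116.3 × g
Your rotor: r = 258 mm / 2 = 129 mm = 12.9 cm
1,116.3 = 1.118 × 10⁻⁵ × 12.9 × N²
N² = 1,116.3 / (14.4222 × 10⁻⁵) = 7,740,151
N ≈ √7,740,151 ≈ 2,782.1

2800 RPM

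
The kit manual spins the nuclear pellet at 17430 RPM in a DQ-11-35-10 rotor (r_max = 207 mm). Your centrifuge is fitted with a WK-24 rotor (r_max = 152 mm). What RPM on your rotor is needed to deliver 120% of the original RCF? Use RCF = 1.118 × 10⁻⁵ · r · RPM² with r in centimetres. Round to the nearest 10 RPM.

≈ 22280 RPM

Original rotor: r = 207 mm = 20.7 cm
RCF = 1.118 × 10⁻⁵ × r × N²
RCF_original = 1.118 × 10⁻⁵ × 20.7 × (17430)² = 1.118 × 10⁻⁵ × 20.7 × 303,804,900 ≈ 70,308.4 × g
Target RCF = 1.2 × 70,308.4 ≈ 84,370.1 × g
Your rotor: r = 152 mm = 15.2 cm
84,370.1 = 1.118 × 10⁻⁵ × 15.2 × N²
N² = 84,370.1 / (16.9936 × 10⁻⁵) = 496,481,617
N ≈ √496,481,617 ≈ 22,281.9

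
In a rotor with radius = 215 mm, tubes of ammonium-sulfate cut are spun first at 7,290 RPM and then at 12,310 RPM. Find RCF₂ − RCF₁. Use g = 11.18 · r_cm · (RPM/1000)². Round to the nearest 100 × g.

r = 215 mm = 21.5 cm
RCF₁ = 11.18 × 21.5 × (7.29)² = 11.18 × 21.5 × 53.1441 ≈ 12,774.2 × g
RCF₂ = 11.18 × 21.5 × (12.31)² = 11.18 × 21.5 × 151.5361 ≈ 36,424.7 × g
Increase = 36,424.7 − 12,774.2 = 23,650.5

23700 g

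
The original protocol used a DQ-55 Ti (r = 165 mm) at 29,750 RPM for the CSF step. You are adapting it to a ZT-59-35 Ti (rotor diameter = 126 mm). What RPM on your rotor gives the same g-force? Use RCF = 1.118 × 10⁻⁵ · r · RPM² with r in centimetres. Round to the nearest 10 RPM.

≈ 48150 RPM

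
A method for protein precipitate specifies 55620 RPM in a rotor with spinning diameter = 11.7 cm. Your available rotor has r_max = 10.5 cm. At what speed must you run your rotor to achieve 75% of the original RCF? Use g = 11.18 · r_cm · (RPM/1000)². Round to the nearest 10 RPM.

35950 RPM

Original rotor: r = 11.7 / 2 = 5.85 cm
RCF_original = 11.18 × 5.85 × (55.62)² = 11.18 × 5.85 × 3,093.5844 ≈ 202,329.7 × g
Target RCF = 0.75 × 202,329.7 ≈ 151,747.3 × g
151,747.3 = 11.18 × 10.5 × (N/1000)²
(N/1000)² = 151,747.3 / 117.39 = 1292.677
N = 1000 × √1292.677 ≈ 35,953.8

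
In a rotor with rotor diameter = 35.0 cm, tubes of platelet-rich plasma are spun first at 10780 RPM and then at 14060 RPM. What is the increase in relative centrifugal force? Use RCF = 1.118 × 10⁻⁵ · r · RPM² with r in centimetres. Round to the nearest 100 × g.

15900 x g

r = 35.0 / 2 = 17.5 cm
RCF₁ = 1.118 × 10⁻⁵ × 17.5 × (10780)² = 1.118 × 10⁻⁵ × 17.5 × 116,208,400 ≈ 22,736.2 × g
RCF₂ = 1.118 × 10⁻⁵ × 17.5 × (14060)² = 1.118 × 10⁻⁵ × 17.5 × 197,683,600 ≈ 38,676.8 × g
Increase = 38,676.8 − 22,736.2 = 15,940.6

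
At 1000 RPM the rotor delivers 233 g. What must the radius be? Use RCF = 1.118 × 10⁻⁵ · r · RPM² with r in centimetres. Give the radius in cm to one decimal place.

20.8 cm

233 = 1.118 × 10⁻⁵ × r × (1000)²
r = 233 / (1.118 × 10⁻⁵ × 1,000,000) = 233 / 11.18 ≈ 20.841 cm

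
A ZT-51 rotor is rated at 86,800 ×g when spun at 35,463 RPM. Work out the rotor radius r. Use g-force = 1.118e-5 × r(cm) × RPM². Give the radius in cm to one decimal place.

6.2 cm

86800 = 1.118 × 10⁻⁵ × r × (35463)²
r = 86800 / (1.118 × 10⁻⁵ × 1,257,624,369) = 86800 / 14060.24 ≈ 6.173 cm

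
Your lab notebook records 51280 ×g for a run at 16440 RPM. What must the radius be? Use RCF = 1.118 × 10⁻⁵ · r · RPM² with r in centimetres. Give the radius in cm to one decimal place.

RCF = 1.118 × 10⁻⁵ × r × N²
51280 = 1.118 × 10⁻⁵ × r × (16440)²
r = 51280 / (1.118 × 10⁻⁵ × 270,273,600) = 51280 / 3021.659 ≈ 16.971 cm

17.0 cm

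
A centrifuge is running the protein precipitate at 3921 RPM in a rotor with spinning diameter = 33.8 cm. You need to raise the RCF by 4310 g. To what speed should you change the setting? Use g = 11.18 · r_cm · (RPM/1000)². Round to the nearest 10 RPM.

r = 33.8 / 2 = 16.9 cm
Current RCF = 11.18 × 16.9 × (3.921)² = 11.18 × 16.9 × 15.374241 ≈ 2,904.8 × g
Target RCF = 2,904.8 + 4,310 = 7,214.8 × g
(N/1000)² = 7,214.8 / 188.942 = 38.18526
N = 1000 × √38.18526 ≈ 6,179.4

6180 RPM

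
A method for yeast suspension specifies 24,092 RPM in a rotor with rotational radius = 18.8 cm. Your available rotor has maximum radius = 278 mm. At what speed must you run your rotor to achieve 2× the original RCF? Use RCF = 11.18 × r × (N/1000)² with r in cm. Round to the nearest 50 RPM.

≈ 28000 RPM

RCF = 11.18 × r × (N/1000)²
RCF_original = 11.18 × 18.8 × (24.092)² = 11.18 × 18.8 × 580.424464 ≈ 121,995.9 × g
Target RCF = 2 × 121,995.9 ≈ 243,991.8 × g
Your rotor: r = 278 mm = 27.8 cm
243,991.8 = 11.18 × 27.8 × (N/1000)²
(N/1000)² = 243,991.8 / 310.804 = 785.0343
N = 1000 × √785.0343 ≈ 28,018.5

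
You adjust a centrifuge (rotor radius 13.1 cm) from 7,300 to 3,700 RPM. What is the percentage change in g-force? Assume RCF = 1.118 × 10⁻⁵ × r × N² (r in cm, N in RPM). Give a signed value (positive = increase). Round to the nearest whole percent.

-74%

RCF ∝ N², so the ratio is (3700/7300)² = (0.506849)² = 0.2569.
Change = 0.2569 − 1 = -0.7431 → -74.3%.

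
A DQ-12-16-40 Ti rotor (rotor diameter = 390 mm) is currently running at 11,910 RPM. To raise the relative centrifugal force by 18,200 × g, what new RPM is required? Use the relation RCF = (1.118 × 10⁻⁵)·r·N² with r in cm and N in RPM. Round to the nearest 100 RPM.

r = 390 mm / 2 = 195 mm = 19.5 cm
Current RCF = 1.118 × 10⁻⁵ × 19.5 × (11910)² = 1.118 × 10⁻⁵ × 19.5 × 141,848,100 ≈ 30,924.3 × g
Target RCF = 30,924.3 + 18,200 = 49,124.3 × g
N² = 49,124.3 / (21.801 × 10⁻⁵) = 225,330,489
N ≈ √225,330,489 ≈ 15,011.0

≈ 15000 RPM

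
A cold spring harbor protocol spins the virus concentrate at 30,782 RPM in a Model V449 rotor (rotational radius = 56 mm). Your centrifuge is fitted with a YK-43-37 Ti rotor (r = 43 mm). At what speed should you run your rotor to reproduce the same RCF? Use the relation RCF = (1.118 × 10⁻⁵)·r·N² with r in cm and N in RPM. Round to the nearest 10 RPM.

≈ 35130 RPM

Original rotor: r = 56 mm = 5.6 cm
RCF = 1.118 × 10⁻⁵ × r × N²
RCF_original = 1.118 × 10⁻⁵ × 5.6 × (30782)² = 1.118 × 10⁻⁵ × 5.6 × 947,531,524 ≈ 59,323.1 × g
Your rotor: r = 43 mm = 4.3 cm
59,323.1 = 1.118 × 10⁻⁵ × 4.3 × N²
N² = 59,323.1 / (4.8074 × 10⁻⁵) = 1,233,995,507
N ≈ √1,233,995,507 ≈ 35,128.3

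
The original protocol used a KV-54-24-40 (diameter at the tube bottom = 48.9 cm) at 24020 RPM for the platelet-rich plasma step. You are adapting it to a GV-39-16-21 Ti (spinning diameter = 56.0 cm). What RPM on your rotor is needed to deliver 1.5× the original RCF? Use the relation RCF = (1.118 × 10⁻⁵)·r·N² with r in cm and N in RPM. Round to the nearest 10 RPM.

Original rotor: r = 48.9 / 2 = 24.45 cm
RCF_original = 1.118 × 10⁻⁵ × 24.45 × (24020)² = 1.118 × 10⁻⁵ × 24.45 × 576,960,400 ≈ 157,712.7 × g
Target RCF = 1.5 × 157,712.7 ≈ 236,569.1 × g
Your rotor: r = 56.0 / 2 = 28 cm
236,569.1 = 1.118 × 10⁻⁵ × 28 × N²
N² = 236,569.1 / (31.304 × 10⁻⁵) = 755,715,244
N ≈ √755,715,244 ≈ 27,490.3

≈ 27490 RPM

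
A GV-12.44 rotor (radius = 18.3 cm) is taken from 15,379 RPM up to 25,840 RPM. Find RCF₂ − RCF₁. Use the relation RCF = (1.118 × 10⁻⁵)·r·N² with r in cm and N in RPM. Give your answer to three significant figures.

RCF₁ = 1.118 × 10⁻⁵ × 18.3 × (15379)² = 1.118 × 10⁻⁵ × 18.3 × 236,513,641 ≈ 48,389.3 × g
RCF₂ = 1.118 × 10⁻⁵ × 18.3 × (25840)² = 1.118 × 10⁻⁵ × 18.3 × 667,705,600 ≈ 136,608.6 × g
Increase = 136,608.6 − 48,389.3 = 88,219.3

88200 × g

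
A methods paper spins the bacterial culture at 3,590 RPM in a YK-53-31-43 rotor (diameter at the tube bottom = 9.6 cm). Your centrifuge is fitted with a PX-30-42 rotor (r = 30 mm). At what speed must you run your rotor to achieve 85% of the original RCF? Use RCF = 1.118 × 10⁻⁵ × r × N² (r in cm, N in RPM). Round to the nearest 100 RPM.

Original rotor: r = 9.6 / 2 = 4.8 cm
RCF = 1.118 × 10⁻⁵ × r × N²
RCF_original = 1.118 × 10⁻⁵ × 4.8 × (3590)² = 1.118 × 10⁻⁵ × 4.8 × 12,888,100 ≈ 691.6 × g
Target RCF = 0.85 × 691.6 ≈ 587.9 × g
Your rotor: r = 30 mm = 3.0 cm
587.9 = 1.118 × 10⁻⁵ × 3 × N²
N² = 587.9 / (3.354 × 10⁻⁵) = 17,528,324
N ≈ √17,528,324 ≈ 4,186.7

4200 RPM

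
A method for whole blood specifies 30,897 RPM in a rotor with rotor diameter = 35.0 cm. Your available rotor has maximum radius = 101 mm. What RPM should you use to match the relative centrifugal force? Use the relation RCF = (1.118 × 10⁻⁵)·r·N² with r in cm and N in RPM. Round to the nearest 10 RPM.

Original rotor: r = 35.0 / 2 = 17.5 cm
RCF_original = 1.118 × 10⁻⁵ × 17.5 × (30897)² = 1.118 × 10⁻⁵ × 17.5 × 954,624,609 ≈ 186,772.3 × g
Your rotor: r = 101 mm = 10.1 cm
186,772.3 = 1.118 × 10⁻⁵ × 10.1 × N²
N² = 186,772.3 / (11.2918 × 10⁻⁵) = 1,654,052,498
N ≈ √1,654,052,498 ≈ 40,670.0

≈ 40670 RPM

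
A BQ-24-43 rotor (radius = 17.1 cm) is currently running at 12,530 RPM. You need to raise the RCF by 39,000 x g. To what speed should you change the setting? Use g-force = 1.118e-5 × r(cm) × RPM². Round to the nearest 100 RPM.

Current RCF = 1.118 × 10⁻⁵ × 17.1 × (12530)² = 1.118 × 10⁻⁵ × 17.1 × 157,000,900 ≈ 30,015.1 × g
Target RCF = 30,015.1 + 39,000 = 69,015.1 × g
N² = 69,015.1 / (19.1178 × 10⁻⁵) = 360,999,174
N ≈ √360,999,174 ≈ 19,000.0

≈ 19000 RPM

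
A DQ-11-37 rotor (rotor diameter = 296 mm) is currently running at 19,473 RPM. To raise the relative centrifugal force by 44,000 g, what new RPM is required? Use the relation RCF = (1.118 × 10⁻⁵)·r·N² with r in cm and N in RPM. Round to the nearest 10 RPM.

r = 296 mm / 2 = 148 mm = 14.8 cm
Current RCF = 1.118 × 10⁻⁵ × 14.8 × (19473)² = 1.118 × 10⁻⁵ × 14.8 × 379,197,729 ≈ 62,743.6 × g
Target RCF = 62,743.6 + 44,000 = 106,743.6 × g
N² = 106,743.6 / (16.5464 × 10⁻⁵) = 645,116,763
N ≈ √645,116,763 ≈ 25,399.1

25400 RPM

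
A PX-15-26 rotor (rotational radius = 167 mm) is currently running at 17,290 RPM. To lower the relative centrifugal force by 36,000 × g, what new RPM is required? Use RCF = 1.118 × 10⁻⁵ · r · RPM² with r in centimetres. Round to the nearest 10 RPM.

N₂ ≈ 10300 RPM

r = 167 mm = 16.7 cm
Current RCF = 1.118 × 10⁻⁵ × 16.7 × (17290)² = 1.118 × 10⁻⁵ × 16.7 × 298,944,100 ≈ 55,814.7 × g
Target RCF = 55,814.7 − 36,000 = 19,814.7 × g
N² = 19,814.7 / (18.6706 × 10⁻⁵) = 106,127,816
N ≈ √106,127,816 ≈ 10,301.8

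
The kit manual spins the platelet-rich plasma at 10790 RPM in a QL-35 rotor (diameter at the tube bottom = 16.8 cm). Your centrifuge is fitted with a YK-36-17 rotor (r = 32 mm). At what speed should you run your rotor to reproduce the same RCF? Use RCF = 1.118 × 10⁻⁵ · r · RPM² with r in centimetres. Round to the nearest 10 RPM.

Original rotor: r = 16.8 / 2 = 8.4 cm
RCF_original = 1.118 × 10⁻⁵ × 8.4 × (10790)² = 1.118 × 10⁻⁵ × 8.4 × 116,424,100 ≈ 10,933.6 × g
Your rotor: r = 32 mm = 3.2 cm
10,933.6 = 1.118 × 10⁻⁵ × 3.2 × N²
N² = 10,933.6 / (3.5776 × 10⁻⁵) = 305,612,701
N ≈ √305,612,701 ≈ 17,481.8

17480 RPM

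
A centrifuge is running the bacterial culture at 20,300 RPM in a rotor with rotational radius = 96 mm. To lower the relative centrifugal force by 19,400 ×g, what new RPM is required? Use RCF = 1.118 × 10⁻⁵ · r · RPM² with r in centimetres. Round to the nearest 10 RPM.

r = 96 mm = 9.6 cm
Current RCF = 1.118 × 10⁻⁵ × 9.6 × (20300)² = 1.118 × 10⁻⁵ × 9.6 × 412,090,000 ≈ 44,228.8 × g
Target RCF = 44,228.8 − 19,400 = 24,828.8 × g
N² = 24,828.8 / (10.7328 × 10⁻⁵) = 231,335,719
N ≈ √231,335,719 ≈ 15,209.7

N₂ ≈ 15210 RPM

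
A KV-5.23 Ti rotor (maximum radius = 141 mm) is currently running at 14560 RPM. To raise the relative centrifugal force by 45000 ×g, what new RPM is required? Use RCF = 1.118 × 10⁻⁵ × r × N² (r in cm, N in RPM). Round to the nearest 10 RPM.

≈ 22300 RPM

r = 141 mm = 14.1 cm
Current RCF = 1.118 × 10⁻⁵ × 14.1 × (14560)² = 1.118 × 10⁻⁵ × 14.1 × 211,993,600 ≈ 33,418.2 × g
Target RCF = 33,418.2 + 45,000 = 78,418.2 × g
N² = 78,418.2 / (15.7638 × 10⁻⁵) = 497,457,466
N ≈ √497,457,466 ≈ 22,303.8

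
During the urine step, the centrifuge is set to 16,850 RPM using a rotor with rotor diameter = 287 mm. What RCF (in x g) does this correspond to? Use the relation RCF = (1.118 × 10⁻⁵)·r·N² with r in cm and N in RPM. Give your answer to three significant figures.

45600 x g

r = 287 mm / 2 = 143.5 mm = 14.35 cm
RCF = 1.118 × 10⁻⁵ × 14.35 × (16850)² = 1.118 × 10⁻⁵ × 14.35 × 283,922,500 ≈ 45,550.5 × g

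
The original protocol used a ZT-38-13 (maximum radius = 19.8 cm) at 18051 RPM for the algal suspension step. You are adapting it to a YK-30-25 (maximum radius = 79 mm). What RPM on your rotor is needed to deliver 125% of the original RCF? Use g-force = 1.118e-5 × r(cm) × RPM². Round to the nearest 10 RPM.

31950 RPM

RCF = 1.118 × 10⁻⁵ × r × N²
RCF_original = 1.118 × 10⁻⁵ × 19.8 × (18051)² = 1.118 × 10⁻⁵ × 19.8 × 325,838,601 ≈ 72,128.9 × g
Target RCF = 1.25 × 72,128.9 ≈ 90,161.1 × g
Your rotor: r = 79 mm = 7.9 cm
90,161.1 = 1.118 × 10⁻⁵ × 7.9 × N²
N² = 90,161.1 / (8.8322 × 10⁻⁵) = 1,020,822,672
N ≈ √1,020,822,672 ≈ 31,950.3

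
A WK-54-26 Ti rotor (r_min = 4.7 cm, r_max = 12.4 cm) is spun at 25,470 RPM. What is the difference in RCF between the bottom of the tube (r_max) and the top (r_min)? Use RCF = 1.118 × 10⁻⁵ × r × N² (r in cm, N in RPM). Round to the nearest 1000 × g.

ΔRCF ≈ 56000 g

RCF_max = 1.118 × 10⁻⁵ × 12.4 × (25470)² = 1.118 × 10⁻⁵ × 12.4 × 648,720,900 ≈ 89,933.5 × g
RCF_min = 1.118 × 10⁻⁵ × 4.7 × (25470)² = 1.118 × 10⁻⁵ × 4.7 × 648,720,900 ≈ 34,087.7 × g
ΔRCF = 89,933.5 − 34,087.7 = 55,845.8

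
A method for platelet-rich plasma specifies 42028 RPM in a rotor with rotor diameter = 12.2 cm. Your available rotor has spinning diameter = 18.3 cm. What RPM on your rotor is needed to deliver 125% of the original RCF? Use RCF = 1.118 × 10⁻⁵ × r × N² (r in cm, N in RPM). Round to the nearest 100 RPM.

Original rotor: r = 12.2 / 2 = 6.1 cm
RCF = 1.118 × 10⁻⁵ × r × N²
RCF_original = 1.118 × 10⁻⁵ × 6.1 × (42028)² = 1.118 × 10⁻⁵ × 6.1 × 1,766,352,784 ≈ 120,461.7 × g
Target RCF = 1.25 × 120,461.7 ≈ 150,577.1 × g
Your rotor: r = 18.3 / 2 = 9.15 cm
150,577.1 = 1.118 × 10⁻⁵ × 9.15 × N²
N² = 150,577.1 / (10.2297 × 10⁻⁵) = 1,471,960,077
N ≈ √1,471,960,077 ≈ 38,366.1

≈ 38400 RPM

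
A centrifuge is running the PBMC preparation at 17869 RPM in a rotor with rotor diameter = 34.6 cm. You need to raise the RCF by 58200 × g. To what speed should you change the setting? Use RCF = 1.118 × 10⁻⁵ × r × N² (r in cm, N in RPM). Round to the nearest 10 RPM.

≈ 24900 RPM

r = 34.6 / 2 = 17.3 cm
Current RCF = 1.118 × 10⁻⁵ × 17.3 × (17869)² = 1.118 × 10⁻⁵ × 17.3 × 319,301,161 ≈ 61,757.3 × g
Target RCF = 61,757.3 + 58,200 = 119,957.3 × g
N² = 119,957.3 / (19.3414 × 10⁻⁵) = 620,210,016
N ≈ √620,210,016 ≈ 24,904.0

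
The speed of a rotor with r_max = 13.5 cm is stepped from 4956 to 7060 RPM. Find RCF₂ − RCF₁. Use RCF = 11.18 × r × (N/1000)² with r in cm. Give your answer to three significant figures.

RCF₁ = 11.18 × 13.5 × (4.956)² = 11.18 × 13.5 × 24.561936 ≈ 3,707.1 × g
RCF₂ = 11.18 × 13.5 × (7.06)² = 11.18 × 13.5 × 49.8436 ≈ 7,522.9 × g
Increase = 7,522.9 − 3,707.1 = 3,815.8

3820 ×g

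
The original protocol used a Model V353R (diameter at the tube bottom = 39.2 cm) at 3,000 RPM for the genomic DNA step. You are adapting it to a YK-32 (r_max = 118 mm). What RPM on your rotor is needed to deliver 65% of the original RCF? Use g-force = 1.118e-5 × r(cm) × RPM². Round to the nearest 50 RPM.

≈ 3100 RPM

Original rotor: r = 39.2 / 2 = 19.6 cm
RCF_original = 1.118 × 10⁻⁵ × 19.6 × (3000)² = 1.118 × 10⁻⁵ × 19.6 × 9,000,000 ≈ 1,972.2 × g
Target RCF = 0.65 × 1,972.2 ≈ 1,281.9 × g
Your rotor: r = 118 mm = 11.8 cm
1,281.9 = 1.118 × 10⁻⁵ × 11.8 × N²
N² = 1,281.9 / (13.1924 × 10⁻⁵) = 9,716,958
N ≈ √9,716,958 ≈ 3,117.2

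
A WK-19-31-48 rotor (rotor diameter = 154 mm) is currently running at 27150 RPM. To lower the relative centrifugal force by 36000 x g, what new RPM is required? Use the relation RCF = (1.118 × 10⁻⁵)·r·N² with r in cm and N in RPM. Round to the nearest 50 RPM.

r = 154 mm / 2 = 77 mm = 7.7 cm
Current RCF = 1.118 × 10⁻⁵ × 7.7 × (27150)² = 1.118 × 10⁻⁵ × 7.7 × 737,122,500 ≈ 63,455.9 × g
Target RCF = 63,455.9 − 36,000 = 27,455.9 × g
N² = 27,455.9 / (8.6086 × 10⁻⁵) = 318,935,715
N ≈ √318,935,715 ≈ 17,858.8

≈ 17850 RPM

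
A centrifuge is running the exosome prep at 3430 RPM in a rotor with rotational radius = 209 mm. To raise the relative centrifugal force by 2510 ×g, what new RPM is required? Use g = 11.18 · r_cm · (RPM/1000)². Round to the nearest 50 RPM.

r = 209 mm = 20.9 cm
Current RCF = 11.18 × 20.9 × (3.43)² = 11.18 × 20.9 × 11.7649 ≈ 2,749 × g
Target RCF = 2,749 + 2,510 = 5,259 × g
(N/1000)² = 5,259 / 233.662 = 22.50687
N = 1000 × √22.50687 ≈ 4,744.1

N₂ ≈ 4750 RPM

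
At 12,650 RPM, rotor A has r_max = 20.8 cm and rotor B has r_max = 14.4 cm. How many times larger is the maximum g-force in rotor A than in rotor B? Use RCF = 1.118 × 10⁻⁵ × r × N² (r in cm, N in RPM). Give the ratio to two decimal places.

1.44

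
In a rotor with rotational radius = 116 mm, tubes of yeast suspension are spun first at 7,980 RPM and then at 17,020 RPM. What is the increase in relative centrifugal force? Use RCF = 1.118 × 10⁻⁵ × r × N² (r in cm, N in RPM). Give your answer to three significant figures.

29300 x g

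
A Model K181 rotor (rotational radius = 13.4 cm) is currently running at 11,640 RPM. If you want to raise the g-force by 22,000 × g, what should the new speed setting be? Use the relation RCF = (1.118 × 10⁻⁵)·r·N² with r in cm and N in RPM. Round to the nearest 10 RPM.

≈ 16800 RPM

Current RCF = 1.118 × 10⁻⁵ × 13.4 × (11640)² = 1.118 × 10⁻⁵ × 13.4 × 135,489,600 ≈ 20,298 × g
Target RCF = 20,298 + 22,000 = 42,298 × g
N² = 42,298 / (14.9812 × 10⁻⁵) = 282,340,533
N ≈ √282,340,533 ≈ 16,803.0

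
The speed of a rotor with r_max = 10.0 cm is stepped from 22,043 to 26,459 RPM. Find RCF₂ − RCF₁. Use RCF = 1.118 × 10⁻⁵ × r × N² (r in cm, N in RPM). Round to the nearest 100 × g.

RCF₁ = 1.118 × 10⁻⁵ × 10 × (22043)² = 1.118 × 10⁻⁵ × 10 × 485,893,849 ≈ 54,322.9 × g
RCF₂ = 1.118 × 10⁻⁵ × 10 × (26459)² = 1.118 × 10⁻⁵ × 10 × 700,078,681 ≈ 78,268.8 × g
Increase = 78,268.8 − 54,322.9 = 23,945.9

≈ 23900 ×g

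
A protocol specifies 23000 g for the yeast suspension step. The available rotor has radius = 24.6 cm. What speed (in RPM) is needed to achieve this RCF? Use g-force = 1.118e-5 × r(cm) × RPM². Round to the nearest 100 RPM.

N ≈ 9100 RPM

RCF = 1.118 × 10⁻⁵ × r × N²
23,000 = 1.118 × 10⁻⁵ × 24.6 × N²
N² = 23,000 / (27.5028 × 10⁻⁵) = 83,627,849
N ≈ √83,627,849 ≈ 9,144.8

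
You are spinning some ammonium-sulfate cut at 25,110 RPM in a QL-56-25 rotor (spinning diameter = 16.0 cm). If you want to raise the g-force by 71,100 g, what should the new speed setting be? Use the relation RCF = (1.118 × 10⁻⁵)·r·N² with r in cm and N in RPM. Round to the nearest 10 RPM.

r = 16.0 / 2 = 8 cm
Current RCF = 1.118 × 10⁻⁵ × 8 × (25110)² = 1.118 × 10⁻⁵ × 8 × 630,512,100 ≈ 56,393 × g
Target RCF = 56,393 + 71,100 = 127,493 × g
N² = 127,493 / (8.944 × 10⁻⁵) = 1,425,458,408
N ≈ √1,425,458,408 ≈ 37,755.2

N₂ ≈ 37760 RPM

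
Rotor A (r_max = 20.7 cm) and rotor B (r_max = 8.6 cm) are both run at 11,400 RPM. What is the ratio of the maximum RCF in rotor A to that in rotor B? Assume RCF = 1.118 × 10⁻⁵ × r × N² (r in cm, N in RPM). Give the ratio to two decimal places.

2.41

At fixed N, RCF ∝ r, so RCF_A/RCF_B = r_A/r_B = 20.7 / 8.6 = 2.4070.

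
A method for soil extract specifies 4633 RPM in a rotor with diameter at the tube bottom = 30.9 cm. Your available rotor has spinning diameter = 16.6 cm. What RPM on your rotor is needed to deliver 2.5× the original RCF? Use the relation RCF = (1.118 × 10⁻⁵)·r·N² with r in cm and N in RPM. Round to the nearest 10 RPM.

9990 RPM

Original rotor: r = 30.9 / 2 = 15.45 cm
RCF_original = 1.118 × 10⁻⁵ × 15.45 × (4633)² = 1.118 × 10⁻⁵ × 15.45 × 21,464,689 ≈ 3,707.6 × g
Target RCF = 2.5 × 3,707.6 ≈ 9,269 × g
Your rotor: r = 16.6 / 2 = 8.3 cm
9,269 = 1.118 × 10⁻⁵ × 8.3 × N²
N² = 9,269 / (9.2794 × 10⁻⁵) = 99,887,924
N ≈ √99,887,924 ≈ 9,994.4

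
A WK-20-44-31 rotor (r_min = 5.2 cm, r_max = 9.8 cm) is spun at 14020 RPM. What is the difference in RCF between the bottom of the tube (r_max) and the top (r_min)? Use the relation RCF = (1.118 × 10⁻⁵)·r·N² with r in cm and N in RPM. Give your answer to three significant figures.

ΔRCF ≈ 10100 ×g

RCF_max = 1.118 × 10⁻⁵ × 9.8 × (14020)² = 1.118 × 10⁻⁵ × 9.8 × 196,560,400 ≈ 21,535.9 × g
RCF_min = 1.118 × 10⁻⁵ × 5.2 × (14020)² = 1.118 × 10⁻⁵ × 5.2 × 196,560,400 ≈ 11,427.2 × g
ΔRCF = 21,535.9 − 11,427.2 = 10,108.7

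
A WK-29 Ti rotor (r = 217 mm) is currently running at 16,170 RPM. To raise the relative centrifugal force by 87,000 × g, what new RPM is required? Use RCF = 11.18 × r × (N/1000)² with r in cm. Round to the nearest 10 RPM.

r = 217 mm = 21.7 cm
Current RCF = 11.18 × 21.7 × (16.17)² = 11.18 × 21.7 × 261.4689 ≈ 63,433.9 × g
Target RCF = 63,433.9 + 87,000 = 150,433.9 × g
(N/1000)² = 150,433.9 / 242.606 = 620.0749
N = 1000 × √620.0749 ≈ 24,901.3

≈ 24900 RPM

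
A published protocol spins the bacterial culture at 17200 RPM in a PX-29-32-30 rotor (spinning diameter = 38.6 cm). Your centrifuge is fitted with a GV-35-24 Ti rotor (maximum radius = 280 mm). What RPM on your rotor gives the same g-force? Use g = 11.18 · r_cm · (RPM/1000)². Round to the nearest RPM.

14280 RPM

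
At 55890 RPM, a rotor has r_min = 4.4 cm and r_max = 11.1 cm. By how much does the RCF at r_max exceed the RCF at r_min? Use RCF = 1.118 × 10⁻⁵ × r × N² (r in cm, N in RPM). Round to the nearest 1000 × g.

RCF_max = 1.118 × 10⁻⁵ × 11.1 × (55890)² = 1.118 × 10⁻⁵ × 11.1 × 3,123,692,100 ≈ 387,643.9 × g
RCF_min = 1.118 × 10⁻⁵ × 4.4 × (55890)² = 1.118 × 10⁻⁵ × 4.4 × 3,123,692,100 ≈ 153,660.7 × g
ΔRCF = 387,643.9 − 153,660.7 = 233,983.2

ΔRCF ≈ 234000 × g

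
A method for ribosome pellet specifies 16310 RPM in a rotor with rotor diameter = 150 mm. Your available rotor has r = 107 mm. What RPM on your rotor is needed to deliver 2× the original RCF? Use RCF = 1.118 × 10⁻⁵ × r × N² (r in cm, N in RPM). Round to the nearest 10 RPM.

Original rotor: r = 150 mm / 2 = 75 mm = 7.5 cm
RCF_original = 1.118 × 10⁻⁵ × 7.5 × (16310)² = 1.118 × 10⁻⁵ × 7.5 × 266,016,100 ≈ 22,305.4 × g
Target RCF = 2 × 22,305.4 ≈ 44,610.8 × g
Your rotor: r = 107 mm = 10.7 cm
44,610.8 = 1.118 × 10⁻⁵ × 10.7 × N²
N² = 44,610.8 / (11.9626 × 10⁻⁵) = 372,918,931
N ≈ √372,918,931 ≈ 19,311.1

19310 RPM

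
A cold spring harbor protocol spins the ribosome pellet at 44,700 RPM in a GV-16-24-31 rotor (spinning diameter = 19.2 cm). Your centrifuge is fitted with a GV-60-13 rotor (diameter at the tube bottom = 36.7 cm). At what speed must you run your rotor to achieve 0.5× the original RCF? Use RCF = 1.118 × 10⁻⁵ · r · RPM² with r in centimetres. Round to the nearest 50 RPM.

Original rotor: r = 19.2 / 2 = 9.6 cm
RCF_original = 1.118 × 10⁻⁵ × 9.6 × (44700)² = 1.118 × 10⁻⁵ × 9.6 × 1,998,090,000 ≈ 214,451 × g
Target RCF = 0.5 × 214,451 ≈ 107,225.5 × g
Your rotor: r = 36.7 / 2 = 18.35 cm
107,225.5 = 1.118 × 10⁻⁵ × 18.35 × N²
N² = 107,225.5 / (20.5153 × 10⁻⁵) = 522,661,136
N ≈ √522,661,136 ≈ 22,861.8

≈ 22850 RPM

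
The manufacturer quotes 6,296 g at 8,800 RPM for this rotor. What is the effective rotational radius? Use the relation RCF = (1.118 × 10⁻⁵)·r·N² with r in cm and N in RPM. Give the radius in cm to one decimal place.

≈ 7.3 cm

6296 = 1.118 × 10⁻⁵ × r × (8800)²
r = 6296 / (1.118 × 10⁻⁵ × 77,440,000) = 6296 / 865.7792 ≈ 7.272 cm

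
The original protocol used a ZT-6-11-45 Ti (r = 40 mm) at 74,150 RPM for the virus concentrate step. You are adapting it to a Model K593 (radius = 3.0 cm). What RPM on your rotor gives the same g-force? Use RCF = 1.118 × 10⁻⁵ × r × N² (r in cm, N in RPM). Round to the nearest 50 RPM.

≈ 85600 RPM

Original rotor: r = 40 mm = 4.0 cm
RCF = 1.118 × 10⁻⁵ × r × N²
RCF_original = 1.118 × 10⁻⁵ × 4 × (74150)² = 1.118 × 10⁻⁵ × 4 × 5,498,222,500 ≈ 245,880.5 × g
245,880.5 = 1.118 × 10⁻⁵ × 3 × N²
N² = 245,880.5 / (3.354 × 10⁻⁵) = 7,330,963,029
N ≈ √7,330,963,029 ≈ 85,621.0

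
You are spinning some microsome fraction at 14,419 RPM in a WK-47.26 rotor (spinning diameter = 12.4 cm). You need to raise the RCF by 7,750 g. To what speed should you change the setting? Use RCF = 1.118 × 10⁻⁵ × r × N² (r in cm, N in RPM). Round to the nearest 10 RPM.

≈ 17880 RPM

r = 12.4 / 2 = 6.2 cm
Current RCF = 1.118 × 10⁻⁵ × 6.2 × (14419)² = 1.118 × 10⁻⁵ × 6.2 × 207,907,561 ≈ 14,411.3 × g
Target RCF = 14,411.3 + 7,750 = 22,161.3 × g
N² = 22,161.3 / (6.9316 × 10⁻⁵) = 319,714,063
N ≈ √319,714,063 ≈ 17,880.5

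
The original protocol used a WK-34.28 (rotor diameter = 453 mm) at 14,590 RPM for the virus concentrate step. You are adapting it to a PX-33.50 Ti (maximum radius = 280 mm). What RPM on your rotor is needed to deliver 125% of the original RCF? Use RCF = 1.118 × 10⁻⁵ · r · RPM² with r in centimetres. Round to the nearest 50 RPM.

Original rotor: r = 453 mm / 2 = 226.5 mm = 22.65 cm
RCF_original = 1.118 × 10⁻⁵ × 22.65 × (14590)² = 1.118 × 10⁻⁵ × 22.65 × 212,868,100 ≈ 53,904 × g
Target RCF = 1.25 × 53,904 ≈ 67,380 × g
Your rotor: r = 280 mm = 28.0 cm
67,380 = 1.118 × 10⁻⁵ × 28 × N²
N² = 67,380 / (31.304 × 10⁻⁵) = 215,244,058
N ≈ √215,244,058 ≈ 14,671.2

≈ 14650 RPM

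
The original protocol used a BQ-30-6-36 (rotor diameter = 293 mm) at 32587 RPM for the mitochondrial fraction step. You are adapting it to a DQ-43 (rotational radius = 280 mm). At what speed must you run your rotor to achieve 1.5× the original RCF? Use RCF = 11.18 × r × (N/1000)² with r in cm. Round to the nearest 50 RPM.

28850 RPM

Original rotor: r = 293 mm / 2 = 146.5 mm = 14.65 cm
RCF_original = 11.18 × 14.65 × (32.587)² = 11.18 × 14.65 × 1,061.912569 ≈ 173,927.5 × g
Target RCF = 1.5 × 173,927.5 ≈ 260,891.2 × g
Your rotor: r = 280 mm = 28.0 cm
260,891.2 = 11.18 × 28 × (N/1000)²
(N/1000)² = 260,891.2 / 313.04 = 833.4117
N = 1000 × √833.4117 ≈ 28,868.9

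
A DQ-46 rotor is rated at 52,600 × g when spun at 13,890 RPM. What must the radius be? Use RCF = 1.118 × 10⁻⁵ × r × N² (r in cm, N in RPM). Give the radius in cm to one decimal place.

52600 = 1.118 × 10⁻⁵ × r × (13890)²
r = 52600 / (1.118 × 10⁻⁵ × 192,932,100) = 52600 / 2156.981 ≈ 24.386 cm

24.4 cm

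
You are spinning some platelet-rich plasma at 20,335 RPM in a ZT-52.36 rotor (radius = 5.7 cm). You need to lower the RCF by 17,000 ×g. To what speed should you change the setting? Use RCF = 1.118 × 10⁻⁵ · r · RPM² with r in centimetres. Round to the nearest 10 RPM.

12110 RPM

Current RCF = 1.118 × 10⁻⁵ × 5.7 × (20335)² = 1.118 × 10⁻⁵ × 5.7 × 413,512,225 ≈ 26,351.5 × g
Target RCF = 26,351.5 − 17,000 = 9,351.5 × g
N² = 9,351.5 / (6.3726 × 10⁻⁵) = 146,745,441
N ≈ √146,745,441 ≈ 12,113.9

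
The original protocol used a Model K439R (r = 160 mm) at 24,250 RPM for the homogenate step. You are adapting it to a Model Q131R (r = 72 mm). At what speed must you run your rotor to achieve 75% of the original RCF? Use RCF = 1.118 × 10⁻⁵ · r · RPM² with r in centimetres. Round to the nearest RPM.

Original rotor: r = 160 mm = 16.0 cm
RCF_original = 1.118 × 10⁻⁵ × 16 × (24250)² = 1.118 × 10⁻⁵ × 16 × 588,062,500 ≈ 105,192.6 × g
Target RCF = 0.75 × 105,192.6 ≈ 78,894.5 × g
Your rotor: r = 72 mm = 7.2 cm
78,894.5 = 1.118 × 10⁻⁵ × 7.2 × N²
N² = 78,894.5 / (8.0496 × 10⁻⁵) = 980,104,601
N ≈ √980,104,601 ≈ 31,306.6

≈ 31307 RPM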